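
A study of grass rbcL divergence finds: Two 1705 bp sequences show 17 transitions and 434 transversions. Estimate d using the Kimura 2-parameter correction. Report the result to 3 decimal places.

0.338

P = 17/1705 ≈ 0.009971 and Q = 434/1705 ≈ 0.254545.
Under the Kimura two-parameter model, d = −½ ln(1 − 2P − Q) − ¼ ln(1 − 2Q).
1 − 2P − Q = 0.725513, giving −½ ln(0.725513) = 0.160438.
1 − 2Q = 0.49091, giving −¼ ln(0.49091) = 0.177874.
d = 0.160438 + 0.177874 = 0.338312.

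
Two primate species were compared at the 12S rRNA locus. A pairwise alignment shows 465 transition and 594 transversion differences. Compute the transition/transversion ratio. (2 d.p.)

0.78

R = 465/594 = 0.782828… ≈ 0.78 (to 2 d.p.).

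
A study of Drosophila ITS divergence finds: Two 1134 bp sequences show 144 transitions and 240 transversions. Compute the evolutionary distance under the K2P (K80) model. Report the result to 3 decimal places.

P = 144/1134 ≈ 0.126984 and Q = 240/1134 ≈ 0.21164.
Under the Kimura two-parameter model, d = −½ ln(1 − 2P − Q) − ¼ ln(1 − 2Q).
1 − 2P − Q = 0.534392, giving −½ ln(0.534392) = 0.313313.
1 − 2Q = 0.57672, giving −¼ ln(0.57672) = 0.137600.
d = 0.313313 + 0.137600 = 0.450913.

0.451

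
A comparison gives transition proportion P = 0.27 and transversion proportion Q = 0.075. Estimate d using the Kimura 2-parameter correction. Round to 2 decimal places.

0.52

Under the Kimura two-parameter model, d = −½ ln(1 − 2P − Q) − ¼ ln(1 − 2Q).
1 − 2P − Q = 0.385, giving −½ ln(0.385) = 0.477256.
1 − 2Q = 0.85, giving −¼ ln(0.85) = 0.040630.
d = 0.477256 + 0.040630 = 0.517886.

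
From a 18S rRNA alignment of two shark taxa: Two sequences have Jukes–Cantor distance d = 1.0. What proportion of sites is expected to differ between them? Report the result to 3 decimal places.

0.552

p = (3/4)(1 − e^(−4d/3)) = 0.75 × (1 − e^(-1.333333)) = 0.75 × (1 − 0.263597) = 0.552302.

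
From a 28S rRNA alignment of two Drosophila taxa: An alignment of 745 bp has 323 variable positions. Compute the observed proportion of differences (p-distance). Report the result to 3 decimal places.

p = 323/745 = 0.433557… ≈ 0.434 (to 3 d.p.).

0.434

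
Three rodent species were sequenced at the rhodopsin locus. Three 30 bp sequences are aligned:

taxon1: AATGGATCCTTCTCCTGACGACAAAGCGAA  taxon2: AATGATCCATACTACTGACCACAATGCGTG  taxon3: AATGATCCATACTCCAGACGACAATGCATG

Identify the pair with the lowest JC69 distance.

taxon2 and taxon3

taxon1–taxon2: 10/30 differ, p = 0.333, d = 0.441.
taxon1–taxon3: 10/30 differ, p = 0.333, d = 0.441.
taxon2–taxon3: 4/30 differ, p = 0.133, d = 0.147.
The smallest distance is between taxon2 and taxon3.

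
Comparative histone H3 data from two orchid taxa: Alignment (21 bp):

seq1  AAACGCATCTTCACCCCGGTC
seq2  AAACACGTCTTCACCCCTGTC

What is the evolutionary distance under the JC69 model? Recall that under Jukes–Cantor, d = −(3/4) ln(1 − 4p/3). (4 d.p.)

The sequences differ at 3 of 21 sites (5, 7, 18), so p = 3/21 ≈ 0.142857.
d = −(3/4) ln(1 − 4p/3) = −0.75 ln(1 − 0.190476) = −0.75 ln(0.809524)
  = −0.75 × (-0.211309) = 0.158482 substitutions/site.

0.1585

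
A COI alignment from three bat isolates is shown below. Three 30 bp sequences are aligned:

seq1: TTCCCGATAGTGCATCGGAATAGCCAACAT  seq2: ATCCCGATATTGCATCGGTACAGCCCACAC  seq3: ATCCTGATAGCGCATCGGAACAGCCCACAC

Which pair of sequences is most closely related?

seq1–seq2: 6/30 differ, p = 0.200, d = 0.233.
seq1–seq3: 6/30 differ, p = 0.200, d = 0.233.
seq2–seq3: 4/30 differ, p = 0.133, d = 0.147.
The smallest distance is between seq2 and seq3.

seq2 and seq3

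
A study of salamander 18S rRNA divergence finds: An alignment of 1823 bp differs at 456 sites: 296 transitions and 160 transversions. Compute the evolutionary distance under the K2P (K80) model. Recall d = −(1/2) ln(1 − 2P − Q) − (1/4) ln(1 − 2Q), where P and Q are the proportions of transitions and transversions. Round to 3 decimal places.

0.314

P = 296/1823 ≈ 0.16237 and Q = 160/1823 ≈ 0.087767.
Under the Kimura two-parameter model, d = −½ ln(1 − 2P − Q) − ¼ ln(1 − 2Q).
1 − 2P − Q = 0.587493, giving −½ ln(0.587493) = 0.265945.
1 − 2Q = 0.824466, giving −¼ ln(0.824466) = 0.048255.
d = 0.265945 + 0.048255 = 0.314200.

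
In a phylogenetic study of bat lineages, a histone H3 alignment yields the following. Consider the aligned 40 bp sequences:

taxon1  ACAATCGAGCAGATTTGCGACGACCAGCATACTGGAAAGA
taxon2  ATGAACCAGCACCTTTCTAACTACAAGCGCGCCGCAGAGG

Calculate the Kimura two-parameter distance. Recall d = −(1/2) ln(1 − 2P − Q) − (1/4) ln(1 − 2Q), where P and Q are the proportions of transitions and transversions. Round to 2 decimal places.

0.73

Of 40 sites, 10 differences are transitions and 8 are transversions, so P = 10/40 = 0.25 and Q = 8/40 = 0.2.
Under the Kimura two-parameter model, d = −½ ln(1 − 2P − Q) − ¼ ln(1 − 2Q).
1 − 2P − Q = 0.3, giving −½ ln(0.3) = 0.601986.
1 − 2Q = 0.6, giving −¼ ln(0.6) = 0.127706.
d = 0.601986 + 0.127706 = 0.729692.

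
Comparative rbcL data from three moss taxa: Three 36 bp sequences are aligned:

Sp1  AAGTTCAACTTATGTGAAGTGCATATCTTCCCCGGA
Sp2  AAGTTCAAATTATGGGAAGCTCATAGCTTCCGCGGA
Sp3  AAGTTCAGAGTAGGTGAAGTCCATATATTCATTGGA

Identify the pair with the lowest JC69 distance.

Sp1–Sp2: 6/36 differ, p = 0.167, d = 0.188.
Sp1–Sp3: 9/36 differ, p = 0.250, d = 0.304.
Sp2–Sp3: 11/36 differ, p = 0.306, d = 0.392.
The smallest distance is between Sp1 and Sp2.

Sp1 and Sp2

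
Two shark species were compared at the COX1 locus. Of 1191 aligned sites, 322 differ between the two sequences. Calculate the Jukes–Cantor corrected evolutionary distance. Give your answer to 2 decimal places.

p = 322/1191 ≈ 0.270361.
d = −(3/4) ln(1 − 4p/3) = −0.75 ln(1 − 0.360481) = −0.75 ln(0.639519)
  = −0.75 × (-0.447039) = 0.335279 substitutions/site.

0.34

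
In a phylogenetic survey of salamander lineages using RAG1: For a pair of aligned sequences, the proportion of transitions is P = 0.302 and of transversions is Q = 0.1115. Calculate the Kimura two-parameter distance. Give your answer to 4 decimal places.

Under the Kimura two-parameter model, d = −½ ln(1 − 2P − Q) − ¼ ln(1 − 2Q).
1 − 2P − Q = 0.2845, giving −½ ln(0.2845) = 0.628511.
1 − 2Q = 0.777, giving −¼ ln(0.777) = 0.063079.
d = 0.628511 + 0.063079 = 0.691590.

0.6916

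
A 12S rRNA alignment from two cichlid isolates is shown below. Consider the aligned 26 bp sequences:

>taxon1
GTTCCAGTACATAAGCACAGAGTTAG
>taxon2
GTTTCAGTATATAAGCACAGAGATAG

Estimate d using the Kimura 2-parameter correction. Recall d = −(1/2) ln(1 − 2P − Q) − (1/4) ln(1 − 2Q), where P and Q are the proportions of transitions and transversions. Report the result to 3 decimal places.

0.127

Of 26 sites, 2 differences are transitions and 1 are transversions, so P = 2/26 ≈ 0.076923 and Q = 1/26 ≈ 0.038462.
Under the Kimura two-parameter model, d = −½ ln(1 − 2P − Q) − ¼ ln(1 − 2Q).
1 − 2P − Q = 0.807692, giving −½ ln(0.807692) = 0.106787.
1 − 2Q = 0.923076, giving −¼ ln(0.923076) = 0.020011.
d = 0.106787 + 0.020011 = 0.126798.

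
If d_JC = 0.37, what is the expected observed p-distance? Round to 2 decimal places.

p = (3/4)(1 − e^(−4d/3)) = 0.75 × (1 − e^(-0.493333)) = 0.75 × (1 − 0.610588) = 0.292059.

0.29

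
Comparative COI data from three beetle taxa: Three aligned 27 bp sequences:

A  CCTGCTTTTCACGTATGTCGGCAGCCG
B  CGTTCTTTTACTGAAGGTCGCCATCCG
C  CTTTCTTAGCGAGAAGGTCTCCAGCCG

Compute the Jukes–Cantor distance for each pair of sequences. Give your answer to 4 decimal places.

d(A,B) = 0.4408, d(A,C) = 0.5107, d(B,C) = 0.3770

A–B: 9/27 sites differ → p ≈ 0.333333, d = −0.75 ln(1 − 0.444444) = 0.440839 ≈ 0.4408.
A–C: 10/27 sites differ → p ≈ 0.37037, d = −0.75 ln(1 − 0.493827) = 0.510658 ≈ 0.5107.
B–C: 8/27 sites differ → p ≈ 0.296296, d = −0.75 ln(1 − 0.395061) = 0.376971 ≈ 0.3770.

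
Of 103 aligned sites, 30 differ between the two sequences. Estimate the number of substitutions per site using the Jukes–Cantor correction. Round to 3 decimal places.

p = 30/103 ≈ 0.291262.
d = −(3/4) ln(1 − 4p/3) = −0.75 ln(1 − 0.388349) = −0.75 ln(0.611651)
  = −0.75 × (-0.491593) = 0.368695 substitutions/site.

0.369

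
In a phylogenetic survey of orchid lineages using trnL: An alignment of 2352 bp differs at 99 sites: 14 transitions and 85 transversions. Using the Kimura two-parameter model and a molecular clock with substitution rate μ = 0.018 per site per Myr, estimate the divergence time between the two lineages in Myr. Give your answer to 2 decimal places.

1.20

P = 14/2352 ≈ 0.005952 and Q = 85/2352 ≈ 0.036139.
Under the Kimura two-parameter model, d = −½ ln(1 − 2P − Q) − ¼ ln(1 − 2Q).
1 − 2P − Q = 0.951957, giving −½ ln(0.951957) = 0.024618.
1 − 2Q = 0.927722, giving −¼ ln(0.927722) = 0.018756.
d = 0.024618 + 0.018756 = 0.043374.
Under a molecular clock d = 2μt, so t = d/(2μ) = 0.043374 / (2 × 0.018) = 1.20 Myr.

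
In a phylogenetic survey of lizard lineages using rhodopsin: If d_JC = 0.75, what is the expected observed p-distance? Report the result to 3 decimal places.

p = (3/4)(1 − e^(−4d/3)) = 0.75 × (1 − e^(-1)) = 0.75 × (1 − 0.367879) = 0.474091.

0.474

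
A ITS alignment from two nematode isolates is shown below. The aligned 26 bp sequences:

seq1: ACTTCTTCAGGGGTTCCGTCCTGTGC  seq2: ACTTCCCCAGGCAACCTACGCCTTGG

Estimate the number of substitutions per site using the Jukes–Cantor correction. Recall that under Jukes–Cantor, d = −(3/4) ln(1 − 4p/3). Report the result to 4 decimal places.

The sequences differ at 13 of 26 sites, so p = 13/26 = 0.5.
d = −(3/4) ln(1 − 4p/3) = −0.75 ln(1 − 0.666667) = −0.75 ln(0.333333)
  = −0.75 × (-1.098613) = 0.823960 substitutions/site.

0.8240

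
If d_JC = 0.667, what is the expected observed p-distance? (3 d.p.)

p = (3/4)(1 − e^(−4d/3)) = 0.75 × (1 − e^(-0.889333)) = 0.75 × (1 − 0.410930) = 0.441803.

0.442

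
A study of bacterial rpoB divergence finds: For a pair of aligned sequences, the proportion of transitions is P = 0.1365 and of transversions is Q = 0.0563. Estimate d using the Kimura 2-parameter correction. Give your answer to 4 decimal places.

Under the Kimura two-parameter model, d = −½ ln(1 − 2P − Q) − ¼ ln(1 − 2Q).
1 − 2P − Q = 0.6707, giving −½ ln(0.6707) = 0.199717.
1 − 2Q = 0.8874, giving −¼ ln(0.8874) = 0.029865.
d = 0.199717 + 0.029865 = 0.229582.

0.2296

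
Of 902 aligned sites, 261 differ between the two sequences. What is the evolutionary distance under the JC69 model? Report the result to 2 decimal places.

p = 261/902 ≈ 0.289357.
d = −(3/4) ln(1 − 4p/3) = −0.75 ln(1 − 0.385809) = −0.75 ln(0.614191)
  = −0.75 × (-0.487449) = 0.365587 substitutions/site.

0.37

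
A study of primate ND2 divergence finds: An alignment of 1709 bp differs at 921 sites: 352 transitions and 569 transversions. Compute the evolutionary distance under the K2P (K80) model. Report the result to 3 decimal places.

P = 352/1709 ≈ 0.205968 and Q = 569/1709 ≈ 0.332943.
Under the Kimura two-parameter model, d = −½ ln(1 − 2P − Q) − ¼ ln(1 − 2Q).
1 − 2P − Q = 0.255121, giving −½ ln(0.255121) = 0.683009.
1 − 2Q = 0.334114, giving −¼ ln(0.334114) = 0.274068.
d = 0.683009 + 0.274068 = 0.957077.

0.957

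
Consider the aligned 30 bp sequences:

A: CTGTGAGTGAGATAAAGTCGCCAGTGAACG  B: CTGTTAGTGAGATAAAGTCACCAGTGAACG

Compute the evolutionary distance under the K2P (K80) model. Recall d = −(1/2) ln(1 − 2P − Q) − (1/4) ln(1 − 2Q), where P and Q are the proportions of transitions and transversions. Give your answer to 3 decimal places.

0.070

Of 30 sites, 1 differences are transitions and 1 are transversions, so P = 1/30 ≈ 0.033333 and Q = 1/30 ≈ 0.033333.
Under the Kimura two-parameter model, d = −½ ln(1 − 2P − Q) − ¼ ln(1 − 2Q).
1 − 2P − Q = 0.900001, giving −½ ln(0.900001) = 0.052680.
1 − 2Q = 0.933334, giving −¼ ln(0.933334) = 0.017248.
d = 0.052680 + 0.017248 = 0.069928.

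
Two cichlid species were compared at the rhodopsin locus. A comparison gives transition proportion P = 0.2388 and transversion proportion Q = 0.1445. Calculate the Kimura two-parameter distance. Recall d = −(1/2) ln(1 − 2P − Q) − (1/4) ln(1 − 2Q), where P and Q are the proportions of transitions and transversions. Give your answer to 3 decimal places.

Under the Kimura two-parameter model, d = −½ ln(1 − 2P − Q) − ¼ ln(1 − 2Q).
1 − 2P − Q = 0.3779, giving −½ ln(0.3779) = 0.486563.
1 − 2Q = 0.711, giving −¼ ln(0.711) = 0.085271.
d = 0.486563 + 0.085271 = 0.571834.

0.572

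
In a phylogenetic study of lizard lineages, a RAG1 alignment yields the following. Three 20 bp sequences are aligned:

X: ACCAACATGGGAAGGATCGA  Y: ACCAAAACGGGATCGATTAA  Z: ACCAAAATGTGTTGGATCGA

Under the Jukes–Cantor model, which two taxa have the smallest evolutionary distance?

X–Y: 6/20 differ, p = 0.300, d = 0.383.
X–Z: 4/20 differ, p = 0.200, d = 0.233.
Y–Z: 6/20 differ, p = 0.300, d = 0.383.
The smallest distance is between X and Z.

X and Z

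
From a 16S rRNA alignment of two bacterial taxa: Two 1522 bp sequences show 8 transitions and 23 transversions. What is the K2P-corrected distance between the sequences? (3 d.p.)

P = 8/1522 ≈ 0.005256 and Q = 23/1522 ≈ 0.015112.
Under the Kimura two-parameter model, d = −½ ln(1 − 2P − Q) − ¼ ln(1 − 2Q).
1 − 2P − Q = 0.974376, giving −½ ln(0.974376) = 0.012979.
1 − 2Q = 0.969776, giving −¼ ln(0.969776) = 0.007673.
d = 0.012979 + 0.007673 = 0.020652.

0.021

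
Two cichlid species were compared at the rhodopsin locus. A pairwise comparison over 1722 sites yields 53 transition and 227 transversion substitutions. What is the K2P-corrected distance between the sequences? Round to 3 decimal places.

P = 53/1722 ≈ 0.030778 and Q = 227/1722 ≈ 0.131823.
Under the Kimura two-parameter model, d = −½ ln(1 − 2P − Q) − ¼ ln(1 − 2Q).
1 − 2P − Q = 0.806621, giving −½ ln(0.806621) = 0.107451.
1 − 2Q = 0.736354, giving −¼ ln(0.736354) = 0.076511.
d = 0.107451 + 0.076511 = 0.183962.

0.184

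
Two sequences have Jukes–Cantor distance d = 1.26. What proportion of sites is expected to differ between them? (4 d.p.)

0.6102

p = (3/4)(1 − e^(−4d/3)) = 0.75 × (1 − e^(-1.68)) = 0.75 × (1 − 0.186374) = 0.610220.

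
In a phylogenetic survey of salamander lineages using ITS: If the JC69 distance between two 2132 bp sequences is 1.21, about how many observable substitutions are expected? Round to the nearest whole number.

1280

Invert JC69: p = (3/4)(1 − e^(−4d/3)) = 0.75 × (1 − e^(-1.613333)) = 0.75 × (1 − 0.199222) = 0.600584.
Expected differing sites = pL ≈ 0.600584 × 2132 = 1280.445088 ≈ 1280.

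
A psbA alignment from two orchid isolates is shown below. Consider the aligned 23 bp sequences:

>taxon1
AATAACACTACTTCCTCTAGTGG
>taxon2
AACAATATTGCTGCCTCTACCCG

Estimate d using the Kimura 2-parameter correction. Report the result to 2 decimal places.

0.49

Of 23 sites, 5 differences are transitions and 3 are transversions, so P = 5/23 ≈ 0.217391 and Q = 3/23 ≈ 0.130435.
Under the Kimura two-parameter model, d = −½ ln(1 − 2P − Q) − ¼ ln(1 − 2Q).
1 − 2P − Q = 0.434783, giving −½ ln(0.434783) = 0.416454.
1 − 2Q = 0.73913, giving −¼ ln(0.73913) = 0.075570.
d = 0.416454 + 0.075570 = 0.492024.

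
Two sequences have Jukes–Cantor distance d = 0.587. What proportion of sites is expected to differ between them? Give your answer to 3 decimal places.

0.407

p = (3/4)(1 − e^(−4d/3)) = 0.75 × (1 − e^(-0.782667)) = 0.75 × (1 − 0.457185) = 0.407111.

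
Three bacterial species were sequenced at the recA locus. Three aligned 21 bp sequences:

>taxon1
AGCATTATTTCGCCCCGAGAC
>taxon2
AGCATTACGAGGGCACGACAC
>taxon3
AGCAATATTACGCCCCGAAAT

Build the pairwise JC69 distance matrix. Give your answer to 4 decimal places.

d(taxon1,taxon2) = 0.4408, d(taxon1,taxon3) = 0.2197, d(taxon2,taxon3) = 0.5319

taxon1–taxon2: 7/21 sites differ → p ≈ 0.333333, d = −0.75 ln(1 − 0.444444) = 0.440839 ≈ 0.4408.
taxon1–taxon3: 4/21 sites differ → p ≈ 0.190476, d = −0.75 ln(1 − 0.253968) = 0.219740 ≈ 0.2197.
taxon2–taxon3: 8/21 sites differ → p ≈ 0.380952, d = −0.75 ln(1 − 0.507936) = 0.531860 ≈ 0.5319.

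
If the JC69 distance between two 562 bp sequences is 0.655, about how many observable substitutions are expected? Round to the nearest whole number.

Invert JC69: p = (3/4)(1 − e^(−4d/3)) = 0.75 × (1 − e^(-0.873333)) = 0.75 × (1 − 0.417558) = 0.436832.
Expected differing sites = pL ≈ 0.436832 × 562 = 245.499584 ≈ 245.

245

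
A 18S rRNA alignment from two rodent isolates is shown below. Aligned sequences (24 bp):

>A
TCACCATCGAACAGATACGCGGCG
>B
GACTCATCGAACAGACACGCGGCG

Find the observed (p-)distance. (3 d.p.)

The sequences differ at 5 of 24 positions (sites 1, 2, 3, 4, 16).
p = 5/24 = 0.208333… ≈ 0.208 (to 3 d.p.).

0.208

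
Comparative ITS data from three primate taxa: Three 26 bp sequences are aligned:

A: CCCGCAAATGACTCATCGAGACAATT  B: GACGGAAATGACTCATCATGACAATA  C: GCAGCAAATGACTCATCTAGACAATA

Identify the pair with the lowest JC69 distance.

A and C

A–B: 6/26 differ, p = 0.231, d = 0.276.
A–C: 4/26 differ, p = 0.154, d = 0.172.
B–C: 5/26 differ, p = 0.192, d = 0.222.
The smallest distance is between A and C.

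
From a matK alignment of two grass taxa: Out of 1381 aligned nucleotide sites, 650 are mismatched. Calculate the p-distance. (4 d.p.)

0.4707

p = 650/1381 = 0.470673… ≈ 0.4707 (to 4 d.p.).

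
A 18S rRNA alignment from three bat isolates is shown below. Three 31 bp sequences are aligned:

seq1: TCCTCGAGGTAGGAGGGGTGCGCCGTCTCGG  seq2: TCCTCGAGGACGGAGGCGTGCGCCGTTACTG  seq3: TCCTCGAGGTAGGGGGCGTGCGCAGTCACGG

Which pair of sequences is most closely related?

seq1 and seq3

seq1–seq2: 6/31 differ, p = 0.194, d = 0.224.
seq1–seq3: 4/31 differ, p = 0.129, d = 0.142.
seq2–seq3: 6/31 differ, p = 0.194, d = 0.224.
The smallest distance is between seq1 and seq3.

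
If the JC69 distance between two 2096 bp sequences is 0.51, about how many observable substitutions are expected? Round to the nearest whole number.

776

Invert JC69: p = (3/4)(1 − e^(−4d/3)) = 0.75 × (1 − e^(-0.68)) = 0.75 × (1 − 0.506617) = 0.370037.
Expected differing sites = pL ≈ 0.370037 × 2096 = 775.597552 ≈ 776.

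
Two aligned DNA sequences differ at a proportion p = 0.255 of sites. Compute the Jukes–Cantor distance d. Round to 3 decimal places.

d = −(3/4) ln(1 − 4p/3) = −0.75 ln(1 − 0.34) = −0.75 ln(0.66)
  = −0.75 × (-0.415515) = 0.311636 substitutions/site.

0.312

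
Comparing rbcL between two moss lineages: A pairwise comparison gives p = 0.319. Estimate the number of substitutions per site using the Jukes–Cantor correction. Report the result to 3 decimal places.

d = −(3/4) ln(1 − 4p/3) = −0.75 ln(1 − 0.425333) = −0.75 ln(0.574667)
  = −0.75 × (-0.553965) = 0.415474 substitutions/site.

0.415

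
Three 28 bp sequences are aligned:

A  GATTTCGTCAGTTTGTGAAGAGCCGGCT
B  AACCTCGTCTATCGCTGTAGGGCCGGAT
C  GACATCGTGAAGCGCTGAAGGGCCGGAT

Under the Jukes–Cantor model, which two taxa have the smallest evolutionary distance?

A–B: 11/28 differ, p = 0.393, d = 0.556.
A–C: 10/28 differ, p = 0.357, d = 0.485.
B–C: 6/28 differ, p = 0.214, d = 0.252.
The smallest distance is between B and C.

B and C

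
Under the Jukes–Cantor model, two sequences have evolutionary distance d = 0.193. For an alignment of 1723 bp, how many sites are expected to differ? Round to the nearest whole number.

293

Invert JC69: p = (3/4)(1 − e^(−4d/3)) = 0.75 × (1 − e^(-0.257333)) = 0.75 × (1 − 0.773111) = 0.170167.
Expected differing sites = pL ≈ 0.170167 × 1723 = 293.197741 ≈ 293.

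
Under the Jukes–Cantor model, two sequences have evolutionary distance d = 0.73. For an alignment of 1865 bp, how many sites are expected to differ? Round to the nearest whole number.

870

Invert JC69: p = (3/4)(1 − e^(−4d/3)) = 0.75 × (1 − e^(-0.973333)) = 0.75 × (1 − 0.377822) = 0.466634.
Expected differing sites = pL ≈ 0.466634 × 1865 = 870.27241 ≈ 870.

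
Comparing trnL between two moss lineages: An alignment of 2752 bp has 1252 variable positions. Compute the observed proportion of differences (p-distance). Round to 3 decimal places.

0.455

p = 1252/2752 = 0.454941… ≈ 0.455 (to 3 d.p.).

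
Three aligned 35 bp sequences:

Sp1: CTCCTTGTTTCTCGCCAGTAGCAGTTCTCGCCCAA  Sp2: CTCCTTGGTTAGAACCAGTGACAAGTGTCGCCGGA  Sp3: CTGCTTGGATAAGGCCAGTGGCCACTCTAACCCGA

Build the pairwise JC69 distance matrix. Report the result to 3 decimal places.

Sp1–Sp2: 12/35 sites differ → p ≈ 0.342857, d = −0.75 ln(1 − 0.457143) = 0.458182 ≈ 0.458.
Sp1–Sp3: 13/35 sites differ → p ≈ 0.371429, d = −0.75 ln(1 − 0.495239) = 0.512753 ≈ 0.513.
Sp2–Sp3: 12/35 sites differ → p ≈ 0.342857, d = −0.75 ln(1 − 0.457143) = 0.458182 ≈ 0.458.

d(Sp1,Sp2) = 0.458, d(Sp1,Sp3) = 0.513, d(Sp2,Sp3) = 0.458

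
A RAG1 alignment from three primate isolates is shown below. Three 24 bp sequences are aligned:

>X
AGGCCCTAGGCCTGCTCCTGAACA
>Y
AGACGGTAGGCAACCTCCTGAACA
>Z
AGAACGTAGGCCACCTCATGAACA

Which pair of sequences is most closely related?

Y and Z

X–Y: 6/24 differ, p = 0.250, d = 0.304.
X–Z: 6/24 differ, p = 0.250, d = 0.304.
Y–Z: 4/24 differ, p = 0.167, d = 0.188.
The smallest distance is between Y and Z.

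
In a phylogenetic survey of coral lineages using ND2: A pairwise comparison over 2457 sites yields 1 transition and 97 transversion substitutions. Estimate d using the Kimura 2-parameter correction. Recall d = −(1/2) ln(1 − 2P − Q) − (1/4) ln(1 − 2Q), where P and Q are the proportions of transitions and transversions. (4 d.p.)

P = 1/2457 ≈ 0.000407 and Q = 97/2457 ≈ 0.039479.
Under the Kimura two-parameter model, d = −½ ln(1 − 2P − Q) − ¼ ln(1 − 2Q).
1 − 2P − Q = 0.959707, giving −½ ln(0.959707) = 0.020564.
1 − 2Q = 0.921042, giving −¼ ln(0.921042) = 0.020562.
d = 0.020564 + 0.020562 = 0.041126.

0.0411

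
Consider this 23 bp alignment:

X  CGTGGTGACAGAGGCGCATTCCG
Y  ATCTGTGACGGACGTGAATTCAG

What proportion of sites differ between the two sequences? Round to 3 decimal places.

0.391

The sequences differ at 9 of 23 positions (sites 1, 2, 3, 4, 10, 13, 15, 17, 22).
p = 9/23 = 0.391304… ≈ 0.391 (to 3 d.p.).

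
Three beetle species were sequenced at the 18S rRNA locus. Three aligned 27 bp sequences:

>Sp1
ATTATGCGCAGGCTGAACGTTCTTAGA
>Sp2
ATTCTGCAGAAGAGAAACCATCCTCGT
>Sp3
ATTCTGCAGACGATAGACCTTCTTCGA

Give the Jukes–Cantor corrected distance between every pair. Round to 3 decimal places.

d(Sp1,Sp2) = 0.673, d(Sp1,Sp3) = 0.441, d(Sp2,Sp3) = 0.264

Sp1–Sp2: 12/27 sites differ → p ≈ 0.444444, d = −0.75 ln(1 − 0.592592) = 0.673455 ≈ 0.673.
Sp1–Sp3: 9/27 sites differ → p ≈ 0.333333, d = −0.75 ln(1 − 0.444444) = 0.440839 ≈ 0.441.
Sp2–Sp3: 6/27 sites differ → p ≈ 0.222222, d = −0.75 ln(1 − 0.296296) = 0.263548 ≈ 0.264.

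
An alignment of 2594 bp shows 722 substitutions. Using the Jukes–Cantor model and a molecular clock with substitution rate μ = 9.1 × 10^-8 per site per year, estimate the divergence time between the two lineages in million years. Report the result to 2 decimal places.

1.91

p = 722/2594 ≈ 0.278335.
d = −(3/4) ln(1 − 4p/3) = −0.75 ln(1 − 0.371113) = −0.75 ln(0.628887)
  = −0.75 × (-0.463804) = 0.347853 substitutions/site.
Under a molecular clock d = 2μt, so t = d/(2μ) = 0.347853 / (2 × 9.1 × 10^-8) = 1.91 million years.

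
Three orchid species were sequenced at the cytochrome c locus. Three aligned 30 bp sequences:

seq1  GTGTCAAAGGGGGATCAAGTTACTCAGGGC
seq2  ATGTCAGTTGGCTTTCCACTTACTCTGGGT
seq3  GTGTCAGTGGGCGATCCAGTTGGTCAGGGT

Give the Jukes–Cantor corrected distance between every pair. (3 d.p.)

d(seq1,seq2) = 0.503, d(seq1,seq3) = 0.280, d(seq2,seq3) = 0.330

seq1–seq2: 11/30 sites differ → p ≈ 0.366667, d = −0.75 ln(1 − 0.488889) = 0.503376 ≈ 0.503.
seq1–seq3: 7/30 sites differ → p ≈ 0.233333, d = −0.75 ln(1 − 0.311111) = 0.279506 ≈ 0.280.
seq2–seq3: 8/30 sites differ → p ≈ 0.266667, d = −0.75 ln(1 − 0.355556) = 0.329526 ≈ 0.330.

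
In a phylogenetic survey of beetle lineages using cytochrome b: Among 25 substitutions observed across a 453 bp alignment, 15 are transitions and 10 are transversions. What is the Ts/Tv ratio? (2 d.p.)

R = 15/10 = 1.50.

1.50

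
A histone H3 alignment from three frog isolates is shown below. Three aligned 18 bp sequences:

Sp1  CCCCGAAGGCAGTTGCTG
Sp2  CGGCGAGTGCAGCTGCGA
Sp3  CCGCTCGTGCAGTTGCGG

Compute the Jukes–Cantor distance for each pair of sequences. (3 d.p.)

Sp1–Sp2: 7/18 sites differ → p ≈ 0.388889, d = −0.75 ln(1 − 0.518519) = 0.548166 ≈ 0.548.
Sp1–Sp3: 6/18 sites differ → p ≈ 0.333333, d = −0.75 ln(1 − 0.444444) = 0.440839 ≈ 0.441.
Sp2–Sp3: 5/18 sites differ → p ≈ 0.277778, d = −0.75 ln(1 − 0.370371) = 0.346968 ≈ 0.347.

d(Sp1,Sp2) = 0.548, d(Sp1,Sp3) = 0.441, d(Sp2,Sp3) = 0.347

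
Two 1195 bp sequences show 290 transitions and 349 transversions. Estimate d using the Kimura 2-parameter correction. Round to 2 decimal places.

P = 290/1195 ≈ 0.242678 and Q = 349/1195 ≈ 0.29205.
Under the Kimura two-parameter model, d = −½ ln(1 − 2P − Q) − ¼ ln(1 − 2Q).
1 − 2P − Q = 0.222594, giving −½ ln(0.222594) = 0.751203.
1 − 2Q = 0.4159, giving −¼ ln(0.4159) = 0.219328.
d = 0.751203 + 0.219328 = 0.970531.

0.97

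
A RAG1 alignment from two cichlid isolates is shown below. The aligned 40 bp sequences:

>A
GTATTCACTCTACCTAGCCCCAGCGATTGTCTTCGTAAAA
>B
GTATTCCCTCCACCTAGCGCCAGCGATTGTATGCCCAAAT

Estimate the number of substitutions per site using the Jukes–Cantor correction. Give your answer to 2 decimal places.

0.23

The sequences differ at 8 of 40 sites (7, 11, 19, 31, 33, 35, 36, 40), so p = 8/40 = 0.2.
d = −(3/4) ln(1 − 4p/3) = −0.75 ln(1 − 0.266667) = −0.75 ln(0.733333)
  = −0.75 × (-0.310155) = 0.232616 substitutions/site.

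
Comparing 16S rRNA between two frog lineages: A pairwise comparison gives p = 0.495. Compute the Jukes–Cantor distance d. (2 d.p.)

d = −(3/4) ln(1 − 4p/3) = −0.75 ln(1 − 0.66) = −0.75 ln(0.34)
  = −0.75 × (-1.078810) = 0.809108 substitutions/site.

0.81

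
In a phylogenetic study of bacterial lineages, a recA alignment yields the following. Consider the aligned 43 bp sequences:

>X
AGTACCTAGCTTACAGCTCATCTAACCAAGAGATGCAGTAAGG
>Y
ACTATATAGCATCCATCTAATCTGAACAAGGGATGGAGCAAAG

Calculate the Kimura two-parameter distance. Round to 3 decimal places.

Of 43 sites, 5 differences are transitions and 8 are transversions, so P = 5/43 ≈ 0.116279 and Q = 8/43 ≈ 0.186047.
Under the Kimura two-parameter model, d = −½ ln(1 − 2P − Q) − ¼ ln(1 − 2Q).
1 − 2P − Q = 0.581395, giving −½ ln(0.581395) = 0.271162.
1 − 2Q = 0.627906, giving −¼ ln(0.627906) = 0.116341.
d = 0.271162 + 0.116341 = 0.387503.

0.388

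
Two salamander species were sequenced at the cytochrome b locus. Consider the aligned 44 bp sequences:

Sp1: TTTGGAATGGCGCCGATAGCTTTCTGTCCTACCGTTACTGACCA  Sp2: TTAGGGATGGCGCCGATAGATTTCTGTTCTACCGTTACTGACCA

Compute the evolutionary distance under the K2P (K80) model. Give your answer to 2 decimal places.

0.10

Of 44 sites, 2 differences are transitions and 2 are transversions, so P = 2/44 ≈ 0.045455 and Q = 2/44 ≈ 0.045455.
Under the Kimura two-parameter model, d = −½ ln(1 − 2P − Q) − ¼ ln(1 − 2Q).
1 − 2P − Q = 0.863635, giving −½ ln(0.863635) = 0.073303.
1 − 2Q = 0.90909, giving −¼ ln(0.90909) = 0.023828.
d = 0.073303 + 0.023828 = 0.097131.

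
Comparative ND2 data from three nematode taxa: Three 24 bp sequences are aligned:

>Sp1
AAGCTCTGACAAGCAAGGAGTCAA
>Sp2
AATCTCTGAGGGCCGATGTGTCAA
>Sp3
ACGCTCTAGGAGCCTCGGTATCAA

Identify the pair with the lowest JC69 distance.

Sp1–Sp2: 8/24 differ, p = 0.333, d = 0.441.
Sp1–Sp3: 10/24 differ, p = 0.417, d = 0.608.
Sp2–Sp3: 9/24 differ, p = 0.375, d = 0.520.
The smallest distance is between Sp1 and Sp2.

Sp1 and Sp2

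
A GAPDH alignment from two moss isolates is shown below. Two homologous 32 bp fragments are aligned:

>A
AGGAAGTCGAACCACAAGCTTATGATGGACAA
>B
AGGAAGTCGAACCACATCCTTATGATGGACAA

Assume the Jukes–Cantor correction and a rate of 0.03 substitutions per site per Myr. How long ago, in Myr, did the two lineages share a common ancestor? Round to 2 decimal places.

The sequences differ at 2 of 32 sites (17, 18), so p = 2/32 = 0.0625.
d = −(3/4) ln(1 − 4p/3) = −0.75 ln(1 − 0.083333) = −0.75 ln(0.916667)
  = −0.75 × (-0.087011) = 0.065258 substitutions/site.
Under a molecular clock d = 2μt, so t = d/(2μ) = 0.065258 / (2 × 0.03) = 1.09 Myr.

1.09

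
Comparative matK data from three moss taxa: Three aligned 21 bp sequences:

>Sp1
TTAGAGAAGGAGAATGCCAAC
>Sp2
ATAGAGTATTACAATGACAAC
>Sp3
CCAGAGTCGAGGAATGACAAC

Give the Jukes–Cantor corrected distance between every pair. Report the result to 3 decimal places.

d(Sp1,Sp2) = 0.360, d(Sp1,Sp3) = 0.441, d(Sp2,Sp3) = 0.441

Sp1–Sp2: 6/21 sites differ → p ≈ 0.285714, d = −0.75 ln(1 − 0.380952) = 0.359679 ≈ 0.360.
Sp1–Sp3: 7/21 sites differ → p ≈ 0.333333, d = −0.75 ln(1 − 0.444444) = 0.440839 ≈ 0.441.
Sp2–Sp3: 7/21 sites differ → p ≈ 0.333333, d = −0.75 ln(1 − 0.444444) = 0.440839 ≈ 0.441.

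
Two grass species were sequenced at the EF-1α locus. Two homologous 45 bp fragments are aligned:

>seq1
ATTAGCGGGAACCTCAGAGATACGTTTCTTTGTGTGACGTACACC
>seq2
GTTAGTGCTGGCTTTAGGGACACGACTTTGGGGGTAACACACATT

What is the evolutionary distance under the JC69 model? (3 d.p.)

The sequences differ at 21 of 45 sites, so p = 21/45 ≈ 0.466667.
d = −(3/4) ln(1 − 4p/3) = −0.75 ln(1 − 0.622223) = −0.75 ln(0.377777)
  = −0.75 × (-0.973451) = 0.730088 substitutions/site.

0.730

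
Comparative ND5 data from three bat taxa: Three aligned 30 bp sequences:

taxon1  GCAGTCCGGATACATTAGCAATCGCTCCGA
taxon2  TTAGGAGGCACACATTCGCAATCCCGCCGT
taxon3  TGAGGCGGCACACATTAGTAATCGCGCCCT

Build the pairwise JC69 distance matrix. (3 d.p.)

taxon1–taxon2: 11/30 sites differ → p ≈ 0.366667, d = −0.75 ln(1 − 0.488889) = 0.503376 ≈ 0.503.
taxon1–taxon3: 10/30 sites differ → p ≈ 0.333333, d = −0.75 ln(1 − 0.444444) = 0.440839 ≈ 0.441.
taxon2–taxon3: 6/30 sites differ → p = 0.2, d = −0.75 ln(1 − 0.266667) = 0.232617 ≈ 0.233.

d(taxon1,taxon2) = 0.503, d(taxon1,taxon3) = 0.441, d(taxon2,taxon3) = 0.233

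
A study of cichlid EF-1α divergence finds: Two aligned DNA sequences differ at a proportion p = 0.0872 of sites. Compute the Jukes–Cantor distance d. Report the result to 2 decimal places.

0.09

d = −(3/4) ln(1 − 4p/3) = −0.75 ln(1 − 0.116267) = −0.75 ln(0.883733)
  = −0.75 × (-0.123600) = 0.092700 substitutions/site.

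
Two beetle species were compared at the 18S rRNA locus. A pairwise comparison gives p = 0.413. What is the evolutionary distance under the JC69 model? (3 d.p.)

0.600

d = −(3/4) ln(1 − 4p/3) = −0.75 ln(1 − 0.550667) = −0.75 ln(0.449333)
  = −0.75 × (-0.799991) = 0.599993 substitutions/site.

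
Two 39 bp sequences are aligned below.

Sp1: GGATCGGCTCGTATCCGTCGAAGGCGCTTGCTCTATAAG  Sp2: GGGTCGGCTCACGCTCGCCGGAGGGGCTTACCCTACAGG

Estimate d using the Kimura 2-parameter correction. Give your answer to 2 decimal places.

0.53

Of 39 sites, 12 differences are transitions and 1 are transversions, so P = 12/39 ≈ 0.307692 and Q = 1/39 ≈ 0.025641.
Under the Kimura two-parameter model, d = −½ ln(1 − 2P − Q) − ¼ ln(1 − 2Q).
1 − 2P − Q = 0.358975, giving −½ ln(0.358975) = 0.512251.
1 − 2Q = 0.948718, giving −¼ ln(0.948718) = 0.013161.
d = 0.512251 + 0.013161 = 0.525412.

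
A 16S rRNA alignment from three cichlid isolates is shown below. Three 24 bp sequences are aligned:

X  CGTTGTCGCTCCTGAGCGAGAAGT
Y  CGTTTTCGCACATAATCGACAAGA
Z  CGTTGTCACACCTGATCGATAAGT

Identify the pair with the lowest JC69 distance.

X–Y: 7/24 differ, p = 0.292, d = 0.369.
X–Z: 4/24 differ, p = 0.167, d = 0.188.
Y–Z: 6/24 differ, p = 0.250, d = 0.304.
The smallest distance is between X and Z.

X and Z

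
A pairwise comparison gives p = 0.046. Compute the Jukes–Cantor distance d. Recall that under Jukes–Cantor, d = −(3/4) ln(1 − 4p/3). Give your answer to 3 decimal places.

0.047

d = −(3/4) ln(1 − 4p/3) = −0.75 ln(1 − 0.061333) = −0.75 ln(0.938667)
  = −0.75 × (-0.063294) = 0.047471 substitutions/site.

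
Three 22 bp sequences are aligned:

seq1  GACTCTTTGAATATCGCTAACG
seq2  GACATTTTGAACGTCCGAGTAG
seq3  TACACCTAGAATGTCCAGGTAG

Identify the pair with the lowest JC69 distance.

seq2 and seq3

seq1–seq2: 10/22 differ, p = 0.455, d = 0.699.
seq1–seq3: 11/22 differ, p = 0.500, d = 0.824.
seq2–seq3: 7/22 differ, p = 0.318, d = 0.414.
The smallest distance is between seq2 and seq3.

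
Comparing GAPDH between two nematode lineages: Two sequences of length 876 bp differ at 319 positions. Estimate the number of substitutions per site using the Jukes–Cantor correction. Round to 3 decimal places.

0.498

p = 319/876 ≈ 0.364155.
d = −(3/4) ln(1 − 4p/3) = −0.75 ln(1 − 0.48554) = −0.75 ln(0.51446)
  = −0.75 × (-0.664637) = 0.498478 substitutions/site.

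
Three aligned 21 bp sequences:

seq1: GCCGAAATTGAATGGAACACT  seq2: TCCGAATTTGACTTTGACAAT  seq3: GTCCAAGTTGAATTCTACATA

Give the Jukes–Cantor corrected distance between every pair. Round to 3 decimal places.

d(seq1,seq2) = 0.441, d(seq1,seq3) = 0.532, d(seq2,seq3) = 0.635

seq1–seq2: 7/21 sites differ → p ≈ 0.333333, d = −0.75 ln(1 − 0.444444) = 0.440839 ≈ 0.441.
seq1–seq3: 8/21 sites differ → p ≈ 0.380952, d = −0.75 ln(1 − 0.507936) = 0.531860 ≈ 0.532.
seq2–seq3: 9/21 sites differ → p ≈ 0.428571, d = −0.75 ln(1 − 0.571428) = 0.635472 ≈ 0.635.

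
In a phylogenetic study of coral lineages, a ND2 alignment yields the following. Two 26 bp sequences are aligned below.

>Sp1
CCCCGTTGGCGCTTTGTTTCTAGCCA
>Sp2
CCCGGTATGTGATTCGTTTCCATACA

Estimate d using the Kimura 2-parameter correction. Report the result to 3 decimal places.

Of 26 sites, 3 differences are transitions and 6 are transversions, so P = 3/26 ≈ 0.115385 and Q = 6/26 ≈ 0.230769.
Under the Kimura two-parameter model, d = −½ ln(1 − 2P − Q) − ¼ ln(1 − 2Q).
1 − 2P − Q = 0.538461, giving −½ ln(0.538461) = 0.309520.
1 − 2Q = 0.538462, giving −¼ ln(0.538462) = 0.154760.
d = 0.309520 + 0.154760 = 0.464280.

0.464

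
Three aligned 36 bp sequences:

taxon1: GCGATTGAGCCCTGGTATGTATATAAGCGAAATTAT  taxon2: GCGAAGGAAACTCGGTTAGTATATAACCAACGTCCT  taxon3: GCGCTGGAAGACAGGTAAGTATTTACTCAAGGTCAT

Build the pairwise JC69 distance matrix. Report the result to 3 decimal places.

taxon1–taxon2: 14/36 sites differ → p ≈ 0.388889, d = −0.75 ln(1 − 0.518519) = 0.548166 ≈ 0.548.
taxon1–taxon3: 14/36 sites differ → p ≈ 0.388889, d = −0.75 ln(1 − 0.518519) = 0.548166 ≈ 0.548.
taxon2–taxon3: 12/36 sites differ → p ≈ 0.333333, d = −0.75 ln(1 − 0.444444) = 0.440839 ≈ 0.441.

d(taxon1,taxon2) = 0.548, d(taxon1,taxon3) = 0.548, d(taxon2,taxon3) = 0.441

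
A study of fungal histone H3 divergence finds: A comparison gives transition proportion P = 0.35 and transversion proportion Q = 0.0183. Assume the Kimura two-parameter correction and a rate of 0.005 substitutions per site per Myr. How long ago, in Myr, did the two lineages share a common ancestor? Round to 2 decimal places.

64.28

Under the Kimura two-parameter model, d = −½ ln(1 − 2P − Q) − ¼ ln(1 − 2Q).
1 − 2P − Q = 0.2817, giving −½ ln(0.2817) = 0.633456.
1 − 2Q = 0.9634, giving −¼ ln(0.9634) = 0.009322.
d = 0.633456 + 0.009322 = 0.642778.
Under a molecular clock d = 2μt, so t = d/(2μ) = 0.642778 / (2 × 0.005) = 64.28 Myr.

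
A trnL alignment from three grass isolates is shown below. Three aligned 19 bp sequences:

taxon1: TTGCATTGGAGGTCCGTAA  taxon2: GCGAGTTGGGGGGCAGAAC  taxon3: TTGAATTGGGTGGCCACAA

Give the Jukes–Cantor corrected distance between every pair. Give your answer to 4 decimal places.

taxon1–taxon2: 9/19 sites differ → p ≈ 0.473684, d = −0.75 ln(1 − 0.631579) = 0.748897 ≈ 0.7489.
taxon1–taxon3: 6/19 sites differ → p ≈ 0.315789, d = −0.75 ln(1 − 0.421052) = 0.409907 ≈ 0.4099.
taxon2–taxon3: 8/19 sites differ → p ≈ 0.421053, d = −0.75 ln(1 − 0.561404) = 0.618132 ≈ 0.6181.

d(taxon1,taxon2) = 0.7489, d(taxon1,taxon3) = 0.4099, d(taxon2,taxon3) = 0.6181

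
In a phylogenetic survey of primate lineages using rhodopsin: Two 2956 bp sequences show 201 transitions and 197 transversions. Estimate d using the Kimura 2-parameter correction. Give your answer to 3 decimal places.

P = 201/2956 ≈ 0.067997 and Q = 197/2956 ≈ 0.066644.
Under the Kimura two-parameter model, d = −½ ln(1 − 2P − Q) − ¼ ln(1 − 2Q).
1 − 2P − Q = 0.797362, giving −½ ln(0.797362) = 0.113223.
1 − 2Q = 0.866712, giving −¼ ln(0.866712) = 0.035762.
d = 0.113223 + 0.035762 = 0.148985.

0.149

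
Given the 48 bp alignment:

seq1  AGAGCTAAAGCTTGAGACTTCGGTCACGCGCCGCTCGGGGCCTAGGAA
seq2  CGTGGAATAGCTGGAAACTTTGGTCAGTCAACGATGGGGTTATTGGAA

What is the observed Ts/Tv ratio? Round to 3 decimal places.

Transitions are A↔G and C↔T; transversions are all other mismatches.
Transitions: 4. Transversions: 14.
R = 4/14 = 0.285714… ≈ 0.286 (to 3 d.p.).

0.286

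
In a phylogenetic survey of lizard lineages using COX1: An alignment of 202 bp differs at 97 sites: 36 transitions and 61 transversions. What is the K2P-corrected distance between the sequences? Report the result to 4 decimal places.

0.7686

P = 36/202 ≈ 0.178218 and Q = 61/202 ≈ 0.30198.
Under the Kimura two-parameter model, d = −½ ln(1 − 2P − Q) − ¼ ln(1 − 2Q).
1 − 2P − Q = 0.341584, giving −½ ln(0.341584) = 0.537081.
1 − 2Q = 0.39604, giving −¼ ln(0.39604) = 0.231560.
d = 0.537081 + 0.231560 = 0.768641.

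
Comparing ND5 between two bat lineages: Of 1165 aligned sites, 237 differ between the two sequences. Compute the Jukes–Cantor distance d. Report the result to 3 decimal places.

p = 237/1165 ≈ 0.203433.
d = −(3/4) ln(1 − 4p/3) = −0.75 ln(1 − 0.271244) = −0.75 ln(0.728756)
  = −0.75 × (-0.316416) = 0.237312 substitutions/site.

0.237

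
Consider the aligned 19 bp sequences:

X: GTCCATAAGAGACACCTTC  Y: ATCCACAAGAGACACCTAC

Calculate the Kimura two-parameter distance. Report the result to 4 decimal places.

Of 19 sites, 2 differences are transitions and 1 are transversions, so P = 2/19 ≈ 0.105263 and Q = 1/19 ≈ 0.052632.
Under the Kimura two-parameter model, d = −½ ln(1 − 2P − Q) − ¼ ln(1 − 2Q).
1 − 2P − Q = 0.736842, giving −½ ln(0.736842) = 0.152691.
1 − 2Q = 0.894736, giving −¼ ln(0.894736) = 0.027807.
d = 0.152691 + 0.027807 = 0.180498.

0.1805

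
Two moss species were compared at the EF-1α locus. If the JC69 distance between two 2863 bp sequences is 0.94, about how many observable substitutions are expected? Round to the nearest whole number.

Invert JC69: p = (3/4)(1 − e^(−4d/3)) = 0.75 × (1 − e^(-1.253333)) = 0.75 × (1 − 0.285551) = 0.535837.
Expected differing sites = pL ≈ 0.535837 × 2863 = 1534.101331 ≈ 1534.

1534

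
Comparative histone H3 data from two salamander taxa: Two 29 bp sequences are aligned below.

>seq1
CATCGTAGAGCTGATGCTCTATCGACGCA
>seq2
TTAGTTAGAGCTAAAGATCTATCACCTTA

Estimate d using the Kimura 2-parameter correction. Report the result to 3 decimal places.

Of 29 sites, 4 differences are transitions and 8 are transversions, so P = 4/29 ≈ 0.137931 and Q = 8/29 ≈ 0.275862.
Under the Kimura two-parameter model, d = −½ ln(1 − 2P − Q) − ¼ ln(1 − 2Q).
1 − 2P − Q = 0.448276, giving −½ ln(0.448276) = 0.401173.
1 − 2Q = 0.448276, giving −¼ ln(0.448276) = 0.200587.
d = 0.401173 + 0.200587 = 0.601760.

0.602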